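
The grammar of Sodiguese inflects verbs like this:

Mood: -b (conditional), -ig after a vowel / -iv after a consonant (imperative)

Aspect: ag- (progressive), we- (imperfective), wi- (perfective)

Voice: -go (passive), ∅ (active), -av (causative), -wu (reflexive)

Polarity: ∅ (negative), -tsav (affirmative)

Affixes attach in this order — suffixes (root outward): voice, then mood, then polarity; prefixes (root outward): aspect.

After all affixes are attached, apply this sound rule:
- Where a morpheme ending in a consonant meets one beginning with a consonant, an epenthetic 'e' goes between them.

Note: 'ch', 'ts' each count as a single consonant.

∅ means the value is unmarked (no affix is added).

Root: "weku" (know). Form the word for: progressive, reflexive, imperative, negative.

Attach voice reflexive -wu → wekuwu.
Attach aspect progressive ag- → agwekuwu.
Attach mood imperative -ig (after vowel 'u') → agwekuwuig.
polarity = negative: zero marking, form stays agwekuwuig.
Apply epenthesis: agwekuwuig → agewekuwuig.

agewekuwuig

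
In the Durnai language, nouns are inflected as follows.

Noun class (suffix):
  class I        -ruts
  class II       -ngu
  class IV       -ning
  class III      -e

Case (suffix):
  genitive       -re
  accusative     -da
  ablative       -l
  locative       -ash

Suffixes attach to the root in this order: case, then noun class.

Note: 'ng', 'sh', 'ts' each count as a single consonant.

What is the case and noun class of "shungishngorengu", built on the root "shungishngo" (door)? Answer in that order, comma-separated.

Segment: shungishngo-re-ngu.
case: -re → genitive.
noun class: -ngu → class II.

genitive, class II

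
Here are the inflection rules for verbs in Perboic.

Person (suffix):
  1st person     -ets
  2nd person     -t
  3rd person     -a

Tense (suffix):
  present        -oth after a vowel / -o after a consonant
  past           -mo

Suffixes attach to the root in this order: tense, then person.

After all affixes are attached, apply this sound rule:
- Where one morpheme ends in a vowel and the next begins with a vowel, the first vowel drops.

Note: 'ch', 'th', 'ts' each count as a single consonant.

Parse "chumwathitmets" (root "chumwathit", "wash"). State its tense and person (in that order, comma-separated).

Segment: chumwathit-mo-ets.
tense: -mo → past.
person: -ets → 1st person.

past, 1st person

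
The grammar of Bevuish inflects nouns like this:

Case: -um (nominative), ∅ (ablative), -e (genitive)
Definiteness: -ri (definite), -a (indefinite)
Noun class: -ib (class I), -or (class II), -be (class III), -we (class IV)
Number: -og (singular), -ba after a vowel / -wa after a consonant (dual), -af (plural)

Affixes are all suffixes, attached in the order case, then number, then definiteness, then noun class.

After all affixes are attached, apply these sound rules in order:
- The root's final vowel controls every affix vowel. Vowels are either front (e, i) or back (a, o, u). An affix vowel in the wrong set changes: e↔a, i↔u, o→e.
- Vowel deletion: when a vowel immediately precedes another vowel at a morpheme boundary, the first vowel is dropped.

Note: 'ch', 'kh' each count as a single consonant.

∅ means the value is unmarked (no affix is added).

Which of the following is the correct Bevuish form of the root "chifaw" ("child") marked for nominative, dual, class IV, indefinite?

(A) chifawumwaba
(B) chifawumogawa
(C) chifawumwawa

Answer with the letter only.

C

Attach case nominative -um → chifawum.
Attach number dual -wa (after consonant 'm') → chifawumwa.
Attach definiteness indefinite -a → chifawumwaa.
Attach noun class class IV -we → chifawumwaawe.
Apply vowel harmony: chifawumwaawe → chifawumwaawa.
Apply vowel deletion: chifawumwaawa → chifawumwawa.
So the correct form is chifawumwawa, option (C).
(A) chifawumwaba is wrong: it uses class III instead of class IV for noun class.
(B) chifawumogawa is wrong: it uses singular instead of dual for number.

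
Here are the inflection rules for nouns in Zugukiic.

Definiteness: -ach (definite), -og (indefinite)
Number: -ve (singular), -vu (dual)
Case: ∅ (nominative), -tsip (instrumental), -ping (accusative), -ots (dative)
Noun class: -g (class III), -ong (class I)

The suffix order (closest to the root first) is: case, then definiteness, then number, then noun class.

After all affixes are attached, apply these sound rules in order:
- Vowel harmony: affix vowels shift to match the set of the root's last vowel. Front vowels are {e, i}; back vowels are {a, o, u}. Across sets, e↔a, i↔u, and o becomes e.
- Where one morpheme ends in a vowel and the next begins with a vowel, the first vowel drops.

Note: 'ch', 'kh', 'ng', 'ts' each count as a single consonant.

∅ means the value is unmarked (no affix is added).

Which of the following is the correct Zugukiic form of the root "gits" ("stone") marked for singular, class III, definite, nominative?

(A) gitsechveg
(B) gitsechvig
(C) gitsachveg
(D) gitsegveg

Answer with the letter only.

A

case = nominative: zero marking, form stays gits.
Attach definiteness definite -ach → gitsach.
Attach number singular -ve → gitsachve.
Attach noun class class III -g → gitsachveg.
Apply vowel harmony: gitsachveg → gitsechveg.
Vowel deletion: no change.
So the correct form is gitsechveg, option (A).
(C) gitsachveg is wrong: it fails to apply the sound rule(s).
(D) gitsegveg is wrong: it uses indefinite instead of definite for definiteness.
(B) gitsechvig is wrong: it uses dual instead of singular for number.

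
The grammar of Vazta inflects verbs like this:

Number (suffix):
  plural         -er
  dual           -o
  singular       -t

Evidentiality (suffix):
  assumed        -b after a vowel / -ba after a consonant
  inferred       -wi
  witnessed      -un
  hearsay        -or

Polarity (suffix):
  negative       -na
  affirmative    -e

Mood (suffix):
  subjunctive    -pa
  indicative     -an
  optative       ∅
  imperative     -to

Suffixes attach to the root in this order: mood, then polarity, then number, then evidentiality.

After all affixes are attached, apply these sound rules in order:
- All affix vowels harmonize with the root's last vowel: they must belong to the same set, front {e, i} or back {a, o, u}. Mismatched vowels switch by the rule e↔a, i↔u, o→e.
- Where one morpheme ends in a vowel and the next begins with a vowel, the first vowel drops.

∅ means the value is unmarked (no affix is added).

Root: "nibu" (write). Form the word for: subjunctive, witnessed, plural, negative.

Attach mood subjunctive -pa → nibupa.
Attach polarity negative -na → nibupana.
Attach number plural -er → nibupanaer.
Attach evidentiality witnessed -un → nibupanaerun.
Apply vowel harmony: nibupanaerun → nibupanaarun.
Apply vowel deletion: nibupanaarun → nibupanarun.

nibupanarun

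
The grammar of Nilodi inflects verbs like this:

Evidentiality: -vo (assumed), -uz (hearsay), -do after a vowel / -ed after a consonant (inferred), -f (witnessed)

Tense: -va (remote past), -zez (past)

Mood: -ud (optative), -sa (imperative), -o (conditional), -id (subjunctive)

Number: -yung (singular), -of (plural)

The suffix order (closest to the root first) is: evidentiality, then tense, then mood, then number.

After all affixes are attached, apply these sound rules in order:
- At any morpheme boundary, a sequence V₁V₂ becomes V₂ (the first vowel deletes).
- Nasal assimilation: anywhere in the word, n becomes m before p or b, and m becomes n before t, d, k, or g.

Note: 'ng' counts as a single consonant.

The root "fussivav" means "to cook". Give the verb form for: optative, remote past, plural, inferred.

fussivavedvudof

Attach evidentiality inferred -ed (after consonant 'v') → fussivaved.
Attach tense remote past -va → fussivavedva.
Attach mood optative -ud → fussivavedvaud.
Attach number plural -of → fussivavedvaudof.
Apply vowel deletion: fussivavedvaudof → fussivavedvudof.
Nasal assimilation: no change.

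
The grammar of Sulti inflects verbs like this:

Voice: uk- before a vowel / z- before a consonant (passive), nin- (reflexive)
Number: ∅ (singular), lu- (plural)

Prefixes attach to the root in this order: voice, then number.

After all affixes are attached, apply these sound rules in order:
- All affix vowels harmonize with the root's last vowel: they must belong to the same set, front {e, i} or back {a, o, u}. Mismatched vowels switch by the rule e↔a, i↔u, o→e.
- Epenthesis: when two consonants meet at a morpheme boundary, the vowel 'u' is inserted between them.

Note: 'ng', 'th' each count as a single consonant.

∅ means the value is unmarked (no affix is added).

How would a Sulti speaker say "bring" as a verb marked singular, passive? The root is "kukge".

Attach voice passive z- (before consonant 'k') → zkukge.
number = singular: zero marking, form stays zkukge.
Vowel harmony: no change.
Apply epenthesis: zkukge → zukukge.

zukukge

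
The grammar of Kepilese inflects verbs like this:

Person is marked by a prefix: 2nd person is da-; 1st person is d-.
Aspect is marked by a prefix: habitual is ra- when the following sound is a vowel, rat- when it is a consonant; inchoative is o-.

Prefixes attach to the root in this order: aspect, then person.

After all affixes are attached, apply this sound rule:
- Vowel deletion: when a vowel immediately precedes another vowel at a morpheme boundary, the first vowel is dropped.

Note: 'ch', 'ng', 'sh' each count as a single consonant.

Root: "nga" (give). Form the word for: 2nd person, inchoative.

Attach aspect inchoative o- → onga.
Attach person 2nd person da- → daonga.
Apply vowel deletion: daonga → donga.

donga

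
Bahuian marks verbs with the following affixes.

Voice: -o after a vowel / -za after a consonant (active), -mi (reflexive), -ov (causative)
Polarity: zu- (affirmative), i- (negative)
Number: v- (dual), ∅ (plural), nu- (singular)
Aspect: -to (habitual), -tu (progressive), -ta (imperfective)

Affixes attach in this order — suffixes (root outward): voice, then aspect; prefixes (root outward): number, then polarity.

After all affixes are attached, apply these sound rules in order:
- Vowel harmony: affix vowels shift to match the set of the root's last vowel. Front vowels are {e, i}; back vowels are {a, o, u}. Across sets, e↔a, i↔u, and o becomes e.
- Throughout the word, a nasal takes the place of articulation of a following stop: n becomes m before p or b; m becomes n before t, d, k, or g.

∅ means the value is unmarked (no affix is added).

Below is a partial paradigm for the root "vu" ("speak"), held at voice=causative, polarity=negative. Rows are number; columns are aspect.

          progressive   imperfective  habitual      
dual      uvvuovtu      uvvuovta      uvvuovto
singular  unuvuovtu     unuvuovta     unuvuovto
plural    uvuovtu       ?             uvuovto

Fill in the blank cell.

Attach voice causative -ov → vuov.
number = plural: zero marking, form stays vuov.
Attach aspect imperfective -ta → vuovta.
Attach polarity negative i- → ivuovta.
Apply vowel harmony: ivuovta → uvuovta.
Nasal assimilation: no change.

uvuovta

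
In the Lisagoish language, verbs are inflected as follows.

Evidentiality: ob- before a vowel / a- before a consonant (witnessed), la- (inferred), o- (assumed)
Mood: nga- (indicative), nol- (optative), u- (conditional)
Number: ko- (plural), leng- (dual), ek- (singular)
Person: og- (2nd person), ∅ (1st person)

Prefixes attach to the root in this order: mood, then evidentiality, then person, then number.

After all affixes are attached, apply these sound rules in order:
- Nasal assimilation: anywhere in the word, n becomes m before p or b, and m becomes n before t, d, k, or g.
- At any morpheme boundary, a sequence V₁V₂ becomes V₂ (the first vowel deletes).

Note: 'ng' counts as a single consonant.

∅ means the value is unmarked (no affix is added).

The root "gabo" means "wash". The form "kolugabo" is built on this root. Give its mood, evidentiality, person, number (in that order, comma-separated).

conditional, inferred, 1st person, plural

Segment: ko-la-u-gabo.
mood: u- → conditional.
evidentiality: la- → inferred.
person: ∅ → 1st person.
number: ko- → plural.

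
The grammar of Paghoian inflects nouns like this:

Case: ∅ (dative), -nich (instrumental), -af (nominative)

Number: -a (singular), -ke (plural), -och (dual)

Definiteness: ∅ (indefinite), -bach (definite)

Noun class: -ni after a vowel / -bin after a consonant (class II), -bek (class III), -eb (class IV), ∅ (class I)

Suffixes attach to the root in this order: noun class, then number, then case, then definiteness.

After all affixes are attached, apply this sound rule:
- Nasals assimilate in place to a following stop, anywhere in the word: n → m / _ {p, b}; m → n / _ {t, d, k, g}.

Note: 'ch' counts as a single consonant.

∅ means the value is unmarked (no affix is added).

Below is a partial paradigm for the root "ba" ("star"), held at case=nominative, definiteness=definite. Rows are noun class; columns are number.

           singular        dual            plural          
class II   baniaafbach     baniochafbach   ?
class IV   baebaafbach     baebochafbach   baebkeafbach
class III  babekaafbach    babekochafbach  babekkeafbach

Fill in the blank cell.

Attach noun class class II -ni (after vowel 'a') → bani.
Attach number plural -ke → banike.
Attach case nominative -af → banikeaf.
Attach definiteness definite -bach → banikeafbach.
Nasal assimilation: no change.

banikeafbach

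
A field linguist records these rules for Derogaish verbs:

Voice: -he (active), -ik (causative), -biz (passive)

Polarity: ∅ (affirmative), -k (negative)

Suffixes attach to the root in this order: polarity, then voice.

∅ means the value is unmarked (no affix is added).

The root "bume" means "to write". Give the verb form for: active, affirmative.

bumehe

polarity = affirmative: zero marking, form stays bume.
Attach voice active -he → bumehe.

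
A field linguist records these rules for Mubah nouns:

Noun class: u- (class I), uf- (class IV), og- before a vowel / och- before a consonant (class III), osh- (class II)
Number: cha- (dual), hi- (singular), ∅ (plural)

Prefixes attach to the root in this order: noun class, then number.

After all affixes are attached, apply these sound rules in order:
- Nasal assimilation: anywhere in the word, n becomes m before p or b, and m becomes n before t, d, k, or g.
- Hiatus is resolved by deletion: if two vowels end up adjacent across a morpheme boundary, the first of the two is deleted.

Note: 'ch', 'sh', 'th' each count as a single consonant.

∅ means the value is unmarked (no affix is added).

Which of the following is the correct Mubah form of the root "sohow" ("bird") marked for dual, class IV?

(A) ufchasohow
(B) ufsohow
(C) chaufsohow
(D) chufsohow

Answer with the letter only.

D

Attach noun class class IV uf- → ufsohow.
Attach number dual cha- → chaufsohow.
Nasal assimilation: no change.
Apply vowel deletion: chaufsohow → chufsohow.
So the correct form is chufsohow, option (D).
(B) ufsohow is wrong: it uses plural instead of dual for number.
(A) ufchasohow is wrong: it has the affixes in the wrong order.
(C) chaufsohow is wrong: it fails to apply the sound rule(s).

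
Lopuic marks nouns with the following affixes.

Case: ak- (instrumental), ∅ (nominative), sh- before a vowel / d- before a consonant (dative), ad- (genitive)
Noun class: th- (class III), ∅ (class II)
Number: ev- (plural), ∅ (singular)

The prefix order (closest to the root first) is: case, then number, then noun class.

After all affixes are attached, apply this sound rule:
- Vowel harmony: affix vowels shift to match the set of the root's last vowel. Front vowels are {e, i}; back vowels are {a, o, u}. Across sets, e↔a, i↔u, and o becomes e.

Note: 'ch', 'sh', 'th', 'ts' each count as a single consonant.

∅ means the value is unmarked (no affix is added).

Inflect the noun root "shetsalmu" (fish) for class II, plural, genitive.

avadshetsalmu

Attach case genitive ad- → adshetsalmu.
Attach number plural ev- → evadshetsalmu.
noun class = class II: zero marking, form stays evadshetsalmu.
Apply vowel harmony: evadshetsalmu → avadshetsalmu.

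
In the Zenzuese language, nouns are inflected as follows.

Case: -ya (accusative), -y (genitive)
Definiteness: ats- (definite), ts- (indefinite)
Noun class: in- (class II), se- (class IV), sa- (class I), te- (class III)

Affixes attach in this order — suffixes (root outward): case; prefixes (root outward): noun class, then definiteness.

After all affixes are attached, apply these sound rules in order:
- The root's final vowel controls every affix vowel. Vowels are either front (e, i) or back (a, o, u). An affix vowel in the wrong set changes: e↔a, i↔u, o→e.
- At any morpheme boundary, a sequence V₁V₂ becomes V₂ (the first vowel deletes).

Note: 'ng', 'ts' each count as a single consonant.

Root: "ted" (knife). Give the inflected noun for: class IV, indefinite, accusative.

tssetedye

Attach case accusative -ya → tedya.
Attach noun class class IV se- → setedya.
Attach definiteness indefinite ts- → tssetedya.
Apply vowel harmony: tssetedya → tssetedye.
Vowel deletion: no change.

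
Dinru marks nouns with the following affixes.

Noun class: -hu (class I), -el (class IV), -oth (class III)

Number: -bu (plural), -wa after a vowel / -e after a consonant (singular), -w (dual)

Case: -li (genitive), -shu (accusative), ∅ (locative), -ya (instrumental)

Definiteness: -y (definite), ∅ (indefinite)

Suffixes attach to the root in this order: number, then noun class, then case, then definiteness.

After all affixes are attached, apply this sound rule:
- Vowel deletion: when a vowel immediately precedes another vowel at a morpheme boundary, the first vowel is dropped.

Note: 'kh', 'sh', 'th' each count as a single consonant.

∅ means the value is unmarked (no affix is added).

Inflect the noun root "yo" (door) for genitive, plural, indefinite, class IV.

yobelli

Attach number plural -bu → yobu.
Attach noun class class IV -el → yobuel.
Attach case genitive -li → yobuelli.
definiteness = indefinite: zero marking, form stays yobuelli.
Apply vowel deletion: yobuelli → yobelli.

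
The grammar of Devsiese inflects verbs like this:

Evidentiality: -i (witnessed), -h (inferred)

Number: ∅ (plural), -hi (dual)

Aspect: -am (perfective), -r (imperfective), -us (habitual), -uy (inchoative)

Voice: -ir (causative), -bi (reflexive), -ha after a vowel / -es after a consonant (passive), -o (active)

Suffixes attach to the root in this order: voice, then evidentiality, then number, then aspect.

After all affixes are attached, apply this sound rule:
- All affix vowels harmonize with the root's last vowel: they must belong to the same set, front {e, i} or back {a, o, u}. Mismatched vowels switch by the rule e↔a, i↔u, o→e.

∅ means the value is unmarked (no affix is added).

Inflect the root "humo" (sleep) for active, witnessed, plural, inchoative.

humoouuy

Attach voice active -o → humoo.
Attach evidentiality witnessed -i → humooi.
number = plural: zero marking, form stays humooi.
Attach aspect inchoative -uy → humooiuy.
Apply vowel harmony: humooiuy → humoouuy.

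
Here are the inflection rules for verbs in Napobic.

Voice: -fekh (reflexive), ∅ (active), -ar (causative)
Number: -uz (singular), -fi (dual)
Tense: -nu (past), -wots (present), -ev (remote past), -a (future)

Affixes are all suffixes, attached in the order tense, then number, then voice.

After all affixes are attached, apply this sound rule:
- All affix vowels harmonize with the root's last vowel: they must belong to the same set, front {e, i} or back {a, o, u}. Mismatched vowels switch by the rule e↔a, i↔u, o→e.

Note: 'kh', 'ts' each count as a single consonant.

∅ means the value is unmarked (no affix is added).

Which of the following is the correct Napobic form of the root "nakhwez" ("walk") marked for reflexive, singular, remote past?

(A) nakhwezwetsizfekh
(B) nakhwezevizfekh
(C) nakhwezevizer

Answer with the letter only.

Attach tense remote past -ev → nakhwezev.
Attach number singular -uz → nakhwezevuz.
Attach voice reflexive -fekh → nakhwezevuzfekh.
Apply vowel harmony: nakhwezevuzfekh → nakhwezevizfekh.
So the correct form is nakhwezevizfekh, option (B).
(A) nakhwezwetsizfekh is wrong: it uses present instead of remote past for tense.
(C) nakhwezevizer is wrong: it uses causative instead of reflexive for voice.

B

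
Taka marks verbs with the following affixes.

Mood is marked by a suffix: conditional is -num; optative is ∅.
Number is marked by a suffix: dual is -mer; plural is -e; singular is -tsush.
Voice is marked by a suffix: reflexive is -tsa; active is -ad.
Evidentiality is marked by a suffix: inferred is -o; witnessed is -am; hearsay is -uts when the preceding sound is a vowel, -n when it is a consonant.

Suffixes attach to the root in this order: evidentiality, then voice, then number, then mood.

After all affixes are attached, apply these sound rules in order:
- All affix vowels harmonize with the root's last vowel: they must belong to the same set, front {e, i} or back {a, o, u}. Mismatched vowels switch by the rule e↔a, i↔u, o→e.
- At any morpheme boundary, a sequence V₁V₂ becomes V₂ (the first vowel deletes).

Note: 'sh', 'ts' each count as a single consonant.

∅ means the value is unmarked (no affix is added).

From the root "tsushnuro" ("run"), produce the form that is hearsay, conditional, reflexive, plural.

tsushnurutstsanum

Attach evidentiality hearsay -uts (after vowel 'o') → tsushnurouts.
Attach voice reflexive -tsa → tsushnuroutstsa.
Attach number plural -e → tsushnuroutstsae.
Attach mood conditional -num → tsushnuroutstsaenum.
Apply vowel harmony: tsushnuroutstsaenum → tsushnuroutstsaanum.
Apply vowel deletion: tsushnuroutstsaanum → tsushnurutstsanum.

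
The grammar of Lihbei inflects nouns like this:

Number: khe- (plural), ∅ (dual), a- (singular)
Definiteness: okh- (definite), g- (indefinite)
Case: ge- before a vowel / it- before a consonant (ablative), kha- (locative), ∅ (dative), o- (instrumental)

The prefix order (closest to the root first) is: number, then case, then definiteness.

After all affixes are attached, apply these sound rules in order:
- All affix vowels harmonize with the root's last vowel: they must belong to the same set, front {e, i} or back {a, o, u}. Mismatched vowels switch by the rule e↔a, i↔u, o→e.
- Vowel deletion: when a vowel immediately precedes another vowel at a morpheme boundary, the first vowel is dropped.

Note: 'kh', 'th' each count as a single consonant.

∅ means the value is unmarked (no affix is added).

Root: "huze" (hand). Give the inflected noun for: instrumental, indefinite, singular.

Attach number singular a- → ahuze.
Attach case instrumental o- → oahuze.
Attach definiteness indefinite g- → goahuze.
Apply vowel harmony: goahuze → geehuze.
Apply vowel deletion: geehuze → gehuze.

gehuze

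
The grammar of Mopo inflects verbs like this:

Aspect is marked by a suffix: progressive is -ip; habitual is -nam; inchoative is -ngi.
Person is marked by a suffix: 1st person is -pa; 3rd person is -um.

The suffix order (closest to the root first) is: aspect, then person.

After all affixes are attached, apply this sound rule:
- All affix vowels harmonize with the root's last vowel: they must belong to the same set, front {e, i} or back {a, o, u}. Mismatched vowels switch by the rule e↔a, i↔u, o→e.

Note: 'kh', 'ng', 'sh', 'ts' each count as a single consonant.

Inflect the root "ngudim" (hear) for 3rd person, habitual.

ngudimnemim

Attach aspect habitual -nam → ngudimnam.
Attach person 3rd person -um → ngudimnamum.
Apply vowel harmony: ngudimnamum → ngudimnemim.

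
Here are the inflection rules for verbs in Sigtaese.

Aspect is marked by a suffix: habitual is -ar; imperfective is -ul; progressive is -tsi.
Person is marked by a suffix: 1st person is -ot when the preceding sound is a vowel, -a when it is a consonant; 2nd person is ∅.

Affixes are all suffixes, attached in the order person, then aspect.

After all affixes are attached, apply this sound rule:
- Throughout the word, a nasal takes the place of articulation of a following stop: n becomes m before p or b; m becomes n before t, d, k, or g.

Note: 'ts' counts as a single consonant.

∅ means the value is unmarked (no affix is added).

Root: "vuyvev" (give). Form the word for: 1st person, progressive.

Attach person 1st person -a (after consonant 'v') → vuyveva.
Attach aspect progressive -tsi → vuyvevatsi.
Nasal assimilation: no change.

vuyvevatsi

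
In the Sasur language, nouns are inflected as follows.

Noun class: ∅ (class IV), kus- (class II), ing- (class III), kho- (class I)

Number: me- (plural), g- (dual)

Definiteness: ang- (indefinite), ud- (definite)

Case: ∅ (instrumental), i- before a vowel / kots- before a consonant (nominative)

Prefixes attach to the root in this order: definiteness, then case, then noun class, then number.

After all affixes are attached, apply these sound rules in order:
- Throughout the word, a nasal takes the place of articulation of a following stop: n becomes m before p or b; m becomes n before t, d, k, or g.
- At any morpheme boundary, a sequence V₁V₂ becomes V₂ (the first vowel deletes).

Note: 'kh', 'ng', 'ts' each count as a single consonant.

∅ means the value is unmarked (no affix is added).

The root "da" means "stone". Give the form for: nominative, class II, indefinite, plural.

Attach definiteness indefinite ang- → angda.
Attach case nominative i- (before vowel 'a') → iangda.
Attach noun class class II kus- → kusiangda.
Attach number plural me- → mekusiangda.
Nasal assimilation: no change.
Apply vowel deletion: mekusiangda → mekusangda.

mekusangda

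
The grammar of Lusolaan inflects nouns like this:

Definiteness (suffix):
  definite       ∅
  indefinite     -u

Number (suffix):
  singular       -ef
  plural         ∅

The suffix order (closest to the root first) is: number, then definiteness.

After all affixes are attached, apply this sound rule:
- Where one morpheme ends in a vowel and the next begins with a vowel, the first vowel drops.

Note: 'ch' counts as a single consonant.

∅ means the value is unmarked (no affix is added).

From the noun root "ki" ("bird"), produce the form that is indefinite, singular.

Attach number singular -ef → kief.
Attach definiteness indefinite -u → kiefu.
Apply vowel deletion: kiefu → kefu.

kefu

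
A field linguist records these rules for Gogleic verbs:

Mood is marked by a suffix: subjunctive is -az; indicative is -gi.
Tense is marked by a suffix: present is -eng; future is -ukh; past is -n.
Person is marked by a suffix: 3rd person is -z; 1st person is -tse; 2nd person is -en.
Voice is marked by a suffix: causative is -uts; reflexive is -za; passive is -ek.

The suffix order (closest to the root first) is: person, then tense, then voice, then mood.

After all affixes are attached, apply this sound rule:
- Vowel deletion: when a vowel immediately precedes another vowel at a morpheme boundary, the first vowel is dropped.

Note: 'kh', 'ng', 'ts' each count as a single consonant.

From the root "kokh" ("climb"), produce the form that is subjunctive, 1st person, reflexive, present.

Attach person 1st person -tse → kokhtse.
Attach tense present -eng → kokhtseeng.
Attach voice reflexive -za → kokhtseengza.
Attach mood subjunctive -az → kokhtseengzaaz.
Apply vowel deletion: kokhtseengzaaz → kokhtsengzaz.

kokhtsengzaz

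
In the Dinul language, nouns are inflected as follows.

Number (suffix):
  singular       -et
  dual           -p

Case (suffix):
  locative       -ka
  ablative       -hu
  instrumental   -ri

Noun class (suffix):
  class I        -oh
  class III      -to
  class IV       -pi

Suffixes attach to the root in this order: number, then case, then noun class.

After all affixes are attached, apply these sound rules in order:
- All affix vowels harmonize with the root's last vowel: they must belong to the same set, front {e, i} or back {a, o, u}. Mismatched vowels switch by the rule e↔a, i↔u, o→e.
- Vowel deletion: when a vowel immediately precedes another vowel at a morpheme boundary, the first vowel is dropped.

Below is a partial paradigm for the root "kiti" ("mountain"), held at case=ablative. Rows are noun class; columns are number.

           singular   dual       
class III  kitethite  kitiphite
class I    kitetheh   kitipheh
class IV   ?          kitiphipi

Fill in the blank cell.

Attach number singular -et → kitiet.
Attach case ablative -hu → kitiethu.
Attach noun class class IV -pi → kitiethupi.
Apply vowel harmony: kitiethupi → kitiethipi.
Apply vowel deletion: kitiethipi → kitethipi.

kitethipi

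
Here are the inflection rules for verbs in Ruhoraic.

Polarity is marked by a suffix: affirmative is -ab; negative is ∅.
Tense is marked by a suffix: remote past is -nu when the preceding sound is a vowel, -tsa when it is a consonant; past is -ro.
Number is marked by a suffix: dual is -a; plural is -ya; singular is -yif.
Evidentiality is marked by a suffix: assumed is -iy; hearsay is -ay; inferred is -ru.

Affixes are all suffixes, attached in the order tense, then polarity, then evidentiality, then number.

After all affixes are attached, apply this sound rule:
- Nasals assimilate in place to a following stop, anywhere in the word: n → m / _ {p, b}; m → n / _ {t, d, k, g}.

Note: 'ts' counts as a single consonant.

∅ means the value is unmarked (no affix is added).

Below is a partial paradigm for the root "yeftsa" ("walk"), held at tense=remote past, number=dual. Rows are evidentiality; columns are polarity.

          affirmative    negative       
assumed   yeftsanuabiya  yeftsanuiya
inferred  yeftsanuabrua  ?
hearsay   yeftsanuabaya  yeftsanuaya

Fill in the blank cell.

Attach tense remote past -nu (after vowel 'a') → yeftsanu.
polarity = negative: zero marking, form stays yeftsanu.
Attach evidentiality inferred -ru → yeftsanuru.
Attach number dual -a → yeftsanurua.
Nasal assimilation: no change.

yeftsanurua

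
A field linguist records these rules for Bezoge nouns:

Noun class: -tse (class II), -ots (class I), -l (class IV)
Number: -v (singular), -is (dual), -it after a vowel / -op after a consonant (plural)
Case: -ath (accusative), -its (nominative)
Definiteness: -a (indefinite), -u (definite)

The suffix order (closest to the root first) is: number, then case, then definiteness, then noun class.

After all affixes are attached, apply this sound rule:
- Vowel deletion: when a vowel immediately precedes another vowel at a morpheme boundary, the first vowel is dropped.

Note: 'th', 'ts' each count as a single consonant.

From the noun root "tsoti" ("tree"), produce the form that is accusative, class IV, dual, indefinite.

Attach number dual -is → tsotiis.
Attach case accusative -ath → tsotiisath.
Attach definiteness indefinite -a → tsotiisatha.
Attach noun class class IV -l → tsotiisathal.
Apply vowel deletion: tsotiisathal → tsotisathal.

tsotisathal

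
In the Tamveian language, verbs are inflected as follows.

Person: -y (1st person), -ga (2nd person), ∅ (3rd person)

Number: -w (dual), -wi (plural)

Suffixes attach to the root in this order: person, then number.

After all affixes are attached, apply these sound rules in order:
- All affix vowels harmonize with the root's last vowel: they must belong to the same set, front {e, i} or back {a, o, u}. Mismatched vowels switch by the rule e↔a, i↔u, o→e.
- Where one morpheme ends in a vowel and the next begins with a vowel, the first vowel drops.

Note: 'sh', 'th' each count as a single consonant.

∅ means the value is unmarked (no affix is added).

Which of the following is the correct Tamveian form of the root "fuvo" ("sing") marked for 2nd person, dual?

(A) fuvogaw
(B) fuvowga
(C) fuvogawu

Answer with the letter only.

A

Attach person 2nd person -ga → fuvoga.
Attach number dual -w → fuvogaw.
Vowel harmony: no change.
Vowel deletion: no change.
So the correct form is fuvogaw, option (A).
(B) fuvowga is wrong: it has the affixes in the wrong order.
(C) fuvogawu is wrong: it uses plural instead of dual for number.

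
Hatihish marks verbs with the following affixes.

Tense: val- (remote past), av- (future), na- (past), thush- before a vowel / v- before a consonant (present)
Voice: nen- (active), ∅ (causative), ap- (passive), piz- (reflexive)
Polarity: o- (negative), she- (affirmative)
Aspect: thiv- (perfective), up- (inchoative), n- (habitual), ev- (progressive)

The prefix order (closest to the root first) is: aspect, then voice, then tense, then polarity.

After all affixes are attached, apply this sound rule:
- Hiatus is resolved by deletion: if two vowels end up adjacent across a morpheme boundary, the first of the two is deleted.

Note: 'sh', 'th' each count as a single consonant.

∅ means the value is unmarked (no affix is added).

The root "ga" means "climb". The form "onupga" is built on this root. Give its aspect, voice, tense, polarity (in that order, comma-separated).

Segment: o-na-up-ga.
aspect: up- → inchoative.
voice: ∅ → causative.
tense: na- → past.
polarity: o- → negative.

inchoative, causative, past, negative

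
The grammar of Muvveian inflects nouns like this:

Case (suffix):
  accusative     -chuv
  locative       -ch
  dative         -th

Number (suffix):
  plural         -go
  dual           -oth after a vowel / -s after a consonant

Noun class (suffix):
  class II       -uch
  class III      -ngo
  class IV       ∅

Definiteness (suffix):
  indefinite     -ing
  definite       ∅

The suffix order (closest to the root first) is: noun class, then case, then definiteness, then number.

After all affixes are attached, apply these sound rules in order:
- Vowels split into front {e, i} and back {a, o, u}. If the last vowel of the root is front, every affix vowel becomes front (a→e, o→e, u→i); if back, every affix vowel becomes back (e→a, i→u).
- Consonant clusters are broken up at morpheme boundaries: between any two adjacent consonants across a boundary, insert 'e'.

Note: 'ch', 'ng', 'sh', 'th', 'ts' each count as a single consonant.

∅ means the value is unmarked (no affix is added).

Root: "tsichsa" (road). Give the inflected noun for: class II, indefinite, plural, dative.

tsichsauchethungego

Attach noun class class II -uch → tsichsauch.
Attach case dative -th → tsichsauchth.
Attach definiteness indefinite -ing → tsichsauchthing.
Attach number plural -go → tsichsauchthinggo.
Apply vowel harmony: tsichsauchthinggo → tsichsauchthunggo.
Apply epenthesis: tsichsauchthunggo → tsichsauchethungego.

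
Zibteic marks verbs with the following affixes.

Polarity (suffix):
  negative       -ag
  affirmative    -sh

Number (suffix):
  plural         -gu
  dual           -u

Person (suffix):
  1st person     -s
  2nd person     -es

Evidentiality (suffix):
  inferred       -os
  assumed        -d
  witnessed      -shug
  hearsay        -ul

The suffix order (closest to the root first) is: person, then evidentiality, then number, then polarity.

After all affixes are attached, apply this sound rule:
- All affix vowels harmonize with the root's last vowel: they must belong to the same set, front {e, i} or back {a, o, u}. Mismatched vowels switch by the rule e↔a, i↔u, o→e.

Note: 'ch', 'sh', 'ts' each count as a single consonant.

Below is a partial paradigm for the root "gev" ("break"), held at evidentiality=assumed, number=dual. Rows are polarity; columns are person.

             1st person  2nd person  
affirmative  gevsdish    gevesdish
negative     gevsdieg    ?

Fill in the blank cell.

gevesdieg

Attach person 2nd person -es → geves.
Attach evidentiality assumed -d → gevesd.
Attach number dual -u → gevesdu.
Attach polarity negative -ag → gevesduag.
Apply vowel harmony: gevesduag → gevesdieg.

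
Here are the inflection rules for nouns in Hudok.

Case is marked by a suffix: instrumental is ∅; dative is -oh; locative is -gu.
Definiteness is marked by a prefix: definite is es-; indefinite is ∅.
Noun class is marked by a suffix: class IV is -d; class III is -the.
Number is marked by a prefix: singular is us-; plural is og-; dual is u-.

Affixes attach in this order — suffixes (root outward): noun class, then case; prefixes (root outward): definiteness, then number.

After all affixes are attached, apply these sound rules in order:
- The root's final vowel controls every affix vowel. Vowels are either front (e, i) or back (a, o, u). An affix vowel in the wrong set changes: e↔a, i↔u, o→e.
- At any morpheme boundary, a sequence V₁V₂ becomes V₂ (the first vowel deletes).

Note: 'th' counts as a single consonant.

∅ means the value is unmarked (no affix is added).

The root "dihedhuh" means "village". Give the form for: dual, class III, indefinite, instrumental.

definiteness = indefinite: zero marking, form stays dihedhuh.
Attach noun class class III -the → dihedhuhthe.
case = instrumental: zero marking, form stays dihedhuhthe.
Attach number dual u- → udihedhuhthe.
Apply vowel harmony: udihedhuhthe → udihedhuhtha.
Vowel deletion: no change.

udihedhuhtha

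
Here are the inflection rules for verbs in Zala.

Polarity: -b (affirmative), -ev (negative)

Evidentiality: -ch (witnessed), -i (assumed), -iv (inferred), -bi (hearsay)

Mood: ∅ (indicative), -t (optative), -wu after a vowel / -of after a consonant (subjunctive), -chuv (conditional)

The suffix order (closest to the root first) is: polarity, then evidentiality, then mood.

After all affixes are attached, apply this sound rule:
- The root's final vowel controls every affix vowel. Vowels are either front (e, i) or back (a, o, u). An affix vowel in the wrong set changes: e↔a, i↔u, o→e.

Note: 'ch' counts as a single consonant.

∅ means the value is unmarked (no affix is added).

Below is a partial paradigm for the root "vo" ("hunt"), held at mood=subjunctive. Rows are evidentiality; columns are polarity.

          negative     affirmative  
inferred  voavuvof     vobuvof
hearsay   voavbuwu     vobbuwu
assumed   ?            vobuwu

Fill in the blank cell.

voavuwu

Attach polarity negative -ev → voev.
Attach evidentiality assumed -i → voevi.
Attach mood subjunctive -wu (after vowel 'i') → voeviwu.
Apply vowel harmony: voeviwu → voavuwu.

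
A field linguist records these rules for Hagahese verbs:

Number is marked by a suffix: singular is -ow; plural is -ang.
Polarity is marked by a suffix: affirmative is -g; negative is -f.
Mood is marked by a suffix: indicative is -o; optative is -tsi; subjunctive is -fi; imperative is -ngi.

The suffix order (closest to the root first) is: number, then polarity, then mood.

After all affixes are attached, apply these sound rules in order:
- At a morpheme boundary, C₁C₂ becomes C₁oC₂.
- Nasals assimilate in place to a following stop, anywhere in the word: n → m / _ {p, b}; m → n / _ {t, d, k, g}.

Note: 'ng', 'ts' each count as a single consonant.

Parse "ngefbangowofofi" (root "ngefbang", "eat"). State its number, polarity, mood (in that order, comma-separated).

singular, negative, subjunctive

Segment: ngefbang-ow-f-fi.
number: -ow → singular.
polarity: -f → negative.
mood: -fi → subjunctive.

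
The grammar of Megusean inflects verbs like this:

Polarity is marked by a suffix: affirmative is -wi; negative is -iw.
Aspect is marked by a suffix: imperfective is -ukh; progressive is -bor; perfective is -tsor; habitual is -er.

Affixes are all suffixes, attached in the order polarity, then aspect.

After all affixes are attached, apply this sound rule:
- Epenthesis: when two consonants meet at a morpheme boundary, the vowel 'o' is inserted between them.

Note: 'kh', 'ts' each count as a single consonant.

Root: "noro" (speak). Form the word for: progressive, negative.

Attach polarity negative -iw → noroiw.
Attach aspect progressive -bor → noroiwbor.
Apply epenthesis: noroiwbor → noroiwobor.

noroiwobor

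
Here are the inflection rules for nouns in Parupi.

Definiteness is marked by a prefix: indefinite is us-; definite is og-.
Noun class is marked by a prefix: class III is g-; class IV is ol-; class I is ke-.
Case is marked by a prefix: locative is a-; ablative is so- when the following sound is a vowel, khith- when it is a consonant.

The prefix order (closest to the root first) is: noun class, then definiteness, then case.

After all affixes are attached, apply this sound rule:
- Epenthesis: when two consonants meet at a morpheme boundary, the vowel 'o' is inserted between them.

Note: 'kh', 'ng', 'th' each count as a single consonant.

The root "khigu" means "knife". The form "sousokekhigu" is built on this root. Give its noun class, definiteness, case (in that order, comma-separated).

Segment: so-us-ke-khigu.
noun class: ke- → class I.
definiteness: us- → indefinite.
case: so/khith- → ablative.

class I, indefinite, ablative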